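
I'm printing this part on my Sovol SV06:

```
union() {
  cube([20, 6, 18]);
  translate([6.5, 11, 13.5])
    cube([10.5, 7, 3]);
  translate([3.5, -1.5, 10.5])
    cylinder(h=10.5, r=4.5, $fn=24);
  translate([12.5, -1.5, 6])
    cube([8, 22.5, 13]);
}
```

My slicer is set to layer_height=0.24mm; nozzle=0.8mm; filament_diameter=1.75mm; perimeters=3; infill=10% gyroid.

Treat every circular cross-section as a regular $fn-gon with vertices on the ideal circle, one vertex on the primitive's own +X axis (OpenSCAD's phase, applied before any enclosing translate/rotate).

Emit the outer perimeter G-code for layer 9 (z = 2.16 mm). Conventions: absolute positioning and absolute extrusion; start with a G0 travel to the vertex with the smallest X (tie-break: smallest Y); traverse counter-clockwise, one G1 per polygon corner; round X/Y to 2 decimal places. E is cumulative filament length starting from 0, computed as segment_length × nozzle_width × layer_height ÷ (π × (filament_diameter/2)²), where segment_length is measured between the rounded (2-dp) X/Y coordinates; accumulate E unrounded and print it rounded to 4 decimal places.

G0 X0.00 Y0.00 Z2.16
G1 X20.00 Y0.00 E1.5965
G1 X20.00 Y6.00 E2.0754
G1 X0.00 Y6.00 E3.6719
G1 X0.00 Y0.00 E4.1509

At z = 2.16 mm: the cube is present — its section is the full 20×6 rectangle; the cube at (6.5, 11) does not reach this height (z outside [13.5, 16.5]); the cylinder at (3.5, -1.5) is not intersected at this z (z outside [10.5, 21]); the cube at (12.5, -1.5) does not reach this height (z outside [6, 19]); Merging all regions: only the 20×6 cube is present, so the union is just that shape — 1 connected region. The outline is a single polygon with 4 vertices. Extrusion per mm of travel: 0.8 × 0.24 / (π × 0.875²) = 0.079824. Accumulating E over each segment gives final E = 4.1509.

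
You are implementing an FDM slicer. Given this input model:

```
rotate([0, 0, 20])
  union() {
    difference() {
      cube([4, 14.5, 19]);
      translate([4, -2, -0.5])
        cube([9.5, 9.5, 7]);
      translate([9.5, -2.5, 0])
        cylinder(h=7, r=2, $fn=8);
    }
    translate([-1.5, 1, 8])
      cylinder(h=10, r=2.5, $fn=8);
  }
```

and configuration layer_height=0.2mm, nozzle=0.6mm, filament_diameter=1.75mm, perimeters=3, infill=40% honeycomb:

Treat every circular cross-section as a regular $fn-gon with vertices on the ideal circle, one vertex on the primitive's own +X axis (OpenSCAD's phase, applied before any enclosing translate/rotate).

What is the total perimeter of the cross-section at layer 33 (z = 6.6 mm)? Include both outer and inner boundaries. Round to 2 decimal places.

At z = 6.6 mm: the 4×14.5 cube contributes its full rectangle (perimeter 37.00 mm); the cube at (4, -2) does not reach this height (z outside [-0.5, 6.5]); the r=2 cylinder at (9.5, -2.5) contributes a regular 8-gon of circumradius 2 (perimeter = 2·8·2.000·sin(180°/8) = 12.25 mm); Subtracting the remaining from the first: starting from the 4×14.5 cube, the r=2 cylinder at (9.5, -2.5) misses the remaining region (no effect) — boundary = 37.00 mm; the cylinder at (-1.5, 1) is absent (z outside [8, 18]); Combining (union): only the result so far is present, so the union is just that shape — boundary = 37.00 mm; (whole slice rotated 20° about Z — lengths, areas and connectivity unchanged). Overall, the cross-section is a single solid region. Total boundary length (outer) = 37.00 mm.

37.00 mm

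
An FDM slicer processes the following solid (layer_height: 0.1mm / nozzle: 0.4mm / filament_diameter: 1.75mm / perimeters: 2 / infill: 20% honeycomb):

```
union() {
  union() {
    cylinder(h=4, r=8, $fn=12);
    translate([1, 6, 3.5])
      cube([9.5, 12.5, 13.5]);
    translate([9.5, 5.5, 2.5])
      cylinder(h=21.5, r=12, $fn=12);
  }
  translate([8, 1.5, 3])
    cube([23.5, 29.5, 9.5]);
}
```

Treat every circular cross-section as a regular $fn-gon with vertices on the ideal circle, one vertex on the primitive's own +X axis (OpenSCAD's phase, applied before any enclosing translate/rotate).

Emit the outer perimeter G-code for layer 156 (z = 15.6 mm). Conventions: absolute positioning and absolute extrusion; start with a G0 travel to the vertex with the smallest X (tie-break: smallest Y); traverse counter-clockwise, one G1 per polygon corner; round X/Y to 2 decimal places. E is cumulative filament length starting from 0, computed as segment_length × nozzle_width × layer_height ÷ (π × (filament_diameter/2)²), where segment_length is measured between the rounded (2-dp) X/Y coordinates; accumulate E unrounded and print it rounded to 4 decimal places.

At z = 15.6 mm: the cylinder is not intersected at this z (z outside [0, 4]); the 9.5×12.5 cube at (1, 6) contributes its full rectangle; the cylinder at (9.5, 5.5): section is a regular 12-gon, circumradius r=12; Taking the union: the regions partially overlap (shared area 97.15 mm²), so overlapping operands fuse into one piece — 1 connected region; the cube at (8, 1.5) is not intersected at this z (z outside [3, 12.5]); Combining (union): only the result so far is present, so the union is just that shape — 1 connected region. The outline is a single polygon with 14 vertices. Extrusion per mm of travel: 0.4 × 0.1 / (π × 0.875²) = 0.016630. Accumulating E over each segment gives final E = 1.3242.

G0 X-2.50 Y5.50 Z15.60
G1 X-0.89 Y-0.50 E0.1033
G1 X3.50 Y-4.89 E0.2066
G1 X9.50 Y-6.50 E0.3099
G1 X15.50 Y-4.89 E0.4132
G1 X19.89 Y-0.50 E0.5164
G1 X21.50 Y5.50 E0.6197
G1 X19.89 Y11.50 E0.7230
G1 X15.50 Y15.89 E0.8263
G1 X10.50 Y17.23 E0.9124
G1 X10.50 Y18.50 E0.9335
G1 X1.00 Y18.50 E1.0915
G1 X1.00 Y13.39 E1.1765
G1 X-0.89 Y11.50 E1.2209
G1 X-2.50 Y5.50 E1.3242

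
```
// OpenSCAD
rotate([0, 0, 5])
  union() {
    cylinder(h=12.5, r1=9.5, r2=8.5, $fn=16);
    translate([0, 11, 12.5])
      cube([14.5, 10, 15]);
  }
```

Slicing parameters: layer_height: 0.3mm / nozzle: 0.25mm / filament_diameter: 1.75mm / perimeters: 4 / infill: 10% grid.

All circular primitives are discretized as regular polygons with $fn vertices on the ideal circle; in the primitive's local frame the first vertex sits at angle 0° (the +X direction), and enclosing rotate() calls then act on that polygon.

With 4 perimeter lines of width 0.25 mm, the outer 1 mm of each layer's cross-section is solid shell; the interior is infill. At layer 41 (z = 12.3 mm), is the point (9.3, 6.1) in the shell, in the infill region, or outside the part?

At z = 12.3 mm: the cone: at t=0.984 of its height the radius interpolates to r₁+(r₂−r₁)t = 8.516, giving a regular 16-gon of that circumradius; the cube at (0, 11) is absent (z outside [12.5, 27.5]); Merging all regions: only the cone is present, so the union is just that shape — 1 connected region; (rotated 5° about Z; rotation is an isometry so areas/perimeters/island counts are preserved). Overall, the cross-section is a single solid region. Undo the 5° rotation: the query point maps to (9.796, 5.266) in the un-rotated model frame. The nearest boundary edge runs (7.87, 3.26)→(6.02, 6.02); distance from the point to it = 2.72 mm. The point is not inside any of the regions above, so it lies outside the cross-section (2.72 mm from the nearest boundary).

outside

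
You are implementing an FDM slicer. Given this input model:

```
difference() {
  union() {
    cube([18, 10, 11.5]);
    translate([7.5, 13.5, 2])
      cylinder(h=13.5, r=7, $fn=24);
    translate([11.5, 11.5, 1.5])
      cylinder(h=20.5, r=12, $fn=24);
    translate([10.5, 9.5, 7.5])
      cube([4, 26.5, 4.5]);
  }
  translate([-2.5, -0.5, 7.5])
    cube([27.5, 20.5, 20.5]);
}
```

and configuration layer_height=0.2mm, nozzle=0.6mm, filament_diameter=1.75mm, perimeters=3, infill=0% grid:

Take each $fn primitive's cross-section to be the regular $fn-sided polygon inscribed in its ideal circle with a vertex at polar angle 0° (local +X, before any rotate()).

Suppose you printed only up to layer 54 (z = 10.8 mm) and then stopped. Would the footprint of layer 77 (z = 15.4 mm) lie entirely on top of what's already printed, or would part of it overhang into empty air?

entirely on top

Compare the two slices. At z = 10.8: the cube is present — its section is the full 18×10 rectangle (area 180.00 mm²); the r=7 cylinder at (7.5, 13.5) contributes a regular 24-gon of circumradius 7 (area = (24/2)·7.000²·sin(360°/24) = 152.19 mm²); the cylinder at (11.5, 11.5): section is a regular 24-gon, circumradius r=12 (area = (24/2)·12.000²·sin(360°/24) = 447.24 mm²); the cube at (10.5, 9.5) is present — its section is the full 4×26.5 rectangle (area 106.00 mm²); Combining (union): the regions partially overlap — summed areas 885.42 mm² minus the doubly-counted overlap 363.10 mm² gives 522.32 mm² — area = 522.32 mm²; the 27.5×20.5 cube at (-2.5, -0.5) contributes its full rectangle (area 563.75 mm²); Taking the first minus the rest: starting from the result so far (522.32 mm²), the 27.5×20.5 cube at (-2.5, -0.5) partially overlaps it — only the 432.11 mm² overlap (of its 563.75 mm²) is removed, clipping the outline — area = 90.22 mm². At z = 15.4: the cube does not reach this height (z outside [0, 11.5]); the r=7 cylinder at (7.5, 13.5) gives a regular 24-gon of circumradius 7 (constant along its height) (area = (24/2)·7.000²·sin(360°/24) = 152.19 mm²); the r=12 cylinder at (11.5, 11.5) gives a regular 24-gon of circumradius 12 (constant along its height) (area = (24/2)·12.000²·sin(360°/24) = 447.24 mm²); the cube at (10.5, 9.5) is not intersected at this z (z outside [7.5, 12]); Combining (union): the r=7 cylinder at (7.5, 13.5) lies entirely inside the r=12 cylinder at (11.5, 11.5), so the union is just the r=12 cylinder at (11.5, 11.5) — area = 447.24 mm²; the 27.5×20.5 cube at (-2.5, -0.5) contributes its full rectangle (area 563.75 mm²); Subtracting the remaining from the first: starting from that combined region (447.24 mm²), the 27.5×20.5 cube at (-2.5, -0.5) partially overlaps it — only the 407.68 mm² overlap (of its 563.75 mm²) is removed, clipping the outline — area = 39.56 mm². Checking containment: the cross-section at z = 15.4 is a subset of the cross-section at z = 10.8.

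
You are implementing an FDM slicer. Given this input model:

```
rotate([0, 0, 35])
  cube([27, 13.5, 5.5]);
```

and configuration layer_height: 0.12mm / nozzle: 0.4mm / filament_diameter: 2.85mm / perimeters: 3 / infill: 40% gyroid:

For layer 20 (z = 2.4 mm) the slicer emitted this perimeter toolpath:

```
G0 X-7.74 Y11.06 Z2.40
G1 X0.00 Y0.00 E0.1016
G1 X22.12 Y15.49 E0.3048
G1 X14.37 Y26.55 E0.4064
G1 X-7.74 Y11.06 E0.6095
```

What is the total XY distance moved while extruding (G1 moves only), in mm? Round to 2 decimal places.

Sum the Euclidean lengths of each G1 segment: total = 81.00 mm.

81.00 mm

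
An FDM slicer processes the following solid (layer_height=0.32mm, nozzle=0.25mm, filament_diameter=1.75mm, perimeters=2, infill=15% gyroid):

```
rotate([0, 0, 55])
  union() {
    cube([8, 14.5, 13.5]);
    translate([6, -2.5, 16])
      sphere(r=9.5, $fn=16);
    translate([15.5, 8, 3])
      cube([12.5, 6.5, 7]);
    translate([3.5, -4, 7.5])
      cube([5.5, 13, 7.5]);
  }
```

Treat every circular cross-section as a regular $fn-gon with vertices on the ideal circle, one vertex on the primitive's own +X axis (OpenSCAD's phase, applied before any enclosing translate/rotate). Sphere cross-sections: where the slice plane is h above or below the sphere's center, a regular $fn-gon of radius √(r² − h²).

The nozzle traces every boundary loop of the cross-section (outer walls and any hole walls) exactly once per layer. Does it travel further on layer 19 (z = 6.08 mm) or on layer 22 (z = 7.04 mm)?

Layer 19 (z = 6.08): the cube (footprint 8×14.5) is included at this height (perimeter 45.00 mm); the sphere at (6, -2.5) does not reach this height (|z−center|=9.920 > r=9.5); the cube at (15.5, 8) (footprint 12.5×6.5) is included at this height (perimeter 38.00 mm); the cube at (3.5, -4) does not reach this height (z outside [7.5, 15]); Taking the union: the 2 present regions are separate (no shared area or edge), so areas and boundary lengths simply add and each stays a separate island — boundary = 83.00 mm; (whole slice rotated 55° about Z — lengths, areas and connectivity unchanged). So its perimeter = 83.00 mm. Layer 22 (z = 7.04): the 8×14.5 cube contributes its full rectangle (perimeter 45.00 mm); the sphere at (6, -2.5): section is a regular 16-gon, circumradius = √(r²−h²) = √(9.5²−8.96²) = 3.157 (perimeter = 2·16·3.157·sin(180°/16) = 19.71 mm); the 12.5×6.5 cube at (15.5, 8) contributes its full rectangle (perimeter 38.00 mm); the cube at (3.5, -4) is not intersected at this z (z outside [7.5, 15]); Taking the union: the regions partially overlap (shared area 1.56 mm²), so the edge portions inside another operand are dropped and the merged outline is re-measured after clipping — boundary = 95.08 mm; (rotated 55° about Z; rotation is an isometry so areas/perimeters/island counts are preserved). So its perimeter = 95.08 mm. Layer 22 is larger (95.08 vs 83.00 mm).

layer 22 (z = 7.04 mm)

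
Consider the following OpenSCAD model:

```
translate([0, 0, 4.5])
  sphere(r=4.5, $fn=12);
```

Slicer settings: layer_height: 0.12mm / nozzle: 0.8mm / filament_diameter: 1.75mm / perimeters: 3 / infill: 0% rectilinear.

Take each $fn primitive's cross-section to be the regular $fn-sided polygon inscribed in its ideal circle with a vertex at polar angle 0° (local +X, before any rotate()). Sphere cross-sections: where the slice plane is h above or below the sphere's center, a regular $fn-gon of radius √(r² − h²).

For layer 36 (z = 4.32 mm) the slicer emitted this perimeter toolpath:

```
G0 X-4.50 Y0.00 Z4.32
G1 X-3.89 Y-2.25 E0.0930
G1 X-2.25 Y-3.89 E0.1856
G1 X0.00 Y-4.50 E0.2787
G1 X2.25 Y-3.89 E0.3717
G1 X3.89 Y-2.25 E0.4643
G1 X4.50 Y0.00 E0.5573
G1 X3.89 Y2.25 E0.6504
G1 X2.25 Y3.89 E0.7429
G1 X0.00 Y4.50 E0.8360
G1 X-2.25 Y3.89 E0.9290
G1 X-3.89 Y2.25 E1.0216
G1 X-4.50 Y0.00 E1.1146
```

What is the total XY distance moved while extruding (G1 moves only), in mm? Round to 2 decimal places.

27.93 mm

Sum the Euclidean lengths of each G1 segment: total = 27.93 mm.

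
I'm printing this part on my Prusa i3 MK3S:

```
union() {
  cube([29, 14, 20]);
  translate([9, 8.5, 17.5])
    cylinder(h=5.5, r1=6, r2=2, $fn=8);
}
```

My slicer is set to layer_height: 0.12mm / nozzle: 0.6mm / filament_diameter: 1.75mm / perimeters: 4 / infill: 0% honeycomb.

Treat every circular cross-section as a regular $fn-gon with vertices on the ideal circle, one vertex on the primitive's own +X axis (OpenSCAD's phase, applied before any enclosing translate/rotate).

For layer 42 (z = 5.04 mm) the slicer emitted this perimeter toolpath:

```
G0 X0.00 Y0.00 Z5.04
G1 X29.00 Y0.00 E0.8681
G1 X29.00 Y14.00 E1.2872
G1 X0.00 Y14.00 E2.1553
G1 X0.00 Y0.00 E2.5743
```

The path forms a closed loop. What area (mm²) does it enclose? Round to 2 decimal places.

406.00 mm²

Apply the shoelace formula to the sequence of (X, Y) vertices; enclosed area = 406.00 mm².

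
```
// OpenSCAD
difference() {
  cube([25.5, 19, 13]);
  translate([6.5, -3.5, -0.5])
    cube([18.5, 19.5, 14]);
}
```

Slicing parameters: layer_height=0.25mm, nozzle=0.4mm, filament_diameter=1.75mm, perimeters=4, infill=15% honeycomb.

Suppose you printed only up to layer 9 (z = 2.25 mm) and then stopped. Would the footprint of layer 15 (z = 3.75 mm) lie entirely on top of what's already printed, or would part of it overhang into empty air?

entirely on top

Compare the two slices. At z = 2.25: the 25.5×19 cube contributes its full rectangle (area 484.50 mm²); the 18.5×19.5 cube at (6.5, -3.5) contributes its full rectangle (area 360.75 mm²); Subtracting the remaining from the first: starting from the 25.5×19 cube (484.50 mm²), the 18.5×19.5 cube at (6.5, -3.5) partially overlaps it — only the 296.00 mm² overlap (of its 360.75 mm²) is removed, clipping the outline — area = 188.50 mm². At z = 3.75: the cube (footprint 25.5×19) is included at this height (area 484.50 mm²); the 18.5×19.5 cube at (6.5, -3.5) contributes its full rectangle (area 360.75 mm²); Taking the first minus the rest: starting from the 25.5×19 cube (484.50 mm²), the 18.5×19.5 cube at (6.5, -3.5) partially overlaps it — only the 296.00 mm² overlap (of its 360.75 mm²) is removed, clipping the outline — area = 188.50 mm². Checking containment: the cross-section at z = 3.75 is a subset of the cross-section at z = 2.25.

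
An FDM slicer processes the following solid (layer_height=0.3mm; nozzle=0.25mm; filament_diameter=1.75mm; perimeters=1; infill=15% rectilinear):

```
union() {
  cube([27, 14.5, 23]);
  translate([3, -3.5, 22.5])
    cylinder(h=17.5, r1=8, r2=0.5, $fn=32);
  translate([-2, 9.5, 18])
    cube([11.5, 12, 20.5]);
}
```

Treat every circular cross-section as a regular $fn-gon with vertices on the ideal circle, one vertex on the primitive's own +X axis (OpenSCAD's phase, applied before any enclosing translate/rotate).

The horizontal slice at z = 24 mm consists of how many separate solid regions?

At z = 24 mm: the cube does not reach this height (z outside [0, 23]); the cone at (3, -3.5) (r1=8→r2=0.5) has section circumradius 7.357 here — a regular 32-gon; the cube at (-2, 9.5) (footprint 11.5×12) is included at this height; Merging all regions: the 2 present regions are separate (no shared area or edge), so areas and boundary lengths simply add and each stays a separate island — 2 connected regions. The result has 2 disconnected regions.

2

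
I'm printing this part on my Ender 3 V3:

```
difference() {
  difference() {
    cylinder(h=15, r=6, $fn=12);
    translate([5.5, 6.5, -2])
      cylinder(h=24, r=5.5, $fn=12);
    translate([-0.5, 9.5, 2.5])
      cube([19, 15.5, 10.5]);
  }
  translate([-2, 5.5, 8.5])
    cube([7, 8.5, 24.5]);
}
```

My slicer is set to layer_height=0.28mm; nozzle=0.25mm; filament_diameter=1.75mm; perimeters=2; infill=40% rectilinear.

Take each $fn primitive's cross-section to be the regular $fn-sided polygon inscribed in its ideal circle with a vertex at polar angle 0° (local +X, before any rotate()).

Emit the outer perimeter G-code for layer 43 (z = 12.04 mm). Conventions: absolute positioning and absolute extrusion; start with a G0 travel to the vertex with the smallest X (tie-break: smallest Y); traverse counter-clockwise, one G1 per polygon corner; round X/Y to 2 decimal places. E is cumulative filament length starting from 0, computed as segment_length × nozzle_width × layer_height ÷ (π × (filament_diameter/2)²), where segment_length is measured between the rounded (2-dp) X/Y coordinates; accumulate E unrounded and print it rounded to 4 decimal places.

G0 X-6.00 Y0.00 Z12.04
G1 X-5.20 Y-3.00 E0.0904
G1 X-3.00 Y-5.20 E0.1809
G1 X0.00 Y-6.00 E0.2713
G1 X3.00 Y-5.20 E0.3616
G1 X5.20 Y-3.00 E0.4522
G1 X6.00 Y0.00 E0.5425
G1 X5.72 Y1.06 E0.5744
G1 X5.50 Y1.00 E0.5811
G1 X2.75 Y1.74 E0.6639
G1 X0.74 Y3.75 E0.7467
G1 X0.27 Y5.50 E0.7994
G1 X-1.87 Y5.50 E0.8617
G1 X-3.00 Y5.20 E0.8957
G1 X-5.20 Y3.00 E0.9863
G1 X-6.00 Y0.00 E1.0766

At z = 12.04 mm: the r=6 cylinder contributes a regular 12-gon of circumradius 6; the r=5.5 cylinder at (5.5, 6.5) gives a regular 12-gon of circumradius 5.5 (constant along its height); the cube at (-0.5, 9.5) is present — its section is the full 19×15.5 rectangle; After the difference (first − rest): starting from the r=6 cylinder, the r=5.5 cylinder at (5.5, 6.5) partially overlaps it — only the 13.60 mm² overlap (of its 90.75 mm²) is removed, clipping the outline; the 19×15.5 cube at (-0.5, 9.5) misses the remaining region (no effect) — 1 connected region; the 7×8.5 cube at (-2, 5.5) contributes its full rectangle; After the difference (first − rest): starting from that combined region, the 7×8.5 cube at (-2, 5.5) partially overlaps it — only the 0.56 mm² overlap (of its 59.50 mm²) is removed, clipping the outline — 1 connected region. The outline is a single polygon with 15 vertices. Extrusion per mm of travel: 0.25 × 0.28 / (π × 0.875²) = 0.029103. Accumulating E over each segment gives final E = 1.0766.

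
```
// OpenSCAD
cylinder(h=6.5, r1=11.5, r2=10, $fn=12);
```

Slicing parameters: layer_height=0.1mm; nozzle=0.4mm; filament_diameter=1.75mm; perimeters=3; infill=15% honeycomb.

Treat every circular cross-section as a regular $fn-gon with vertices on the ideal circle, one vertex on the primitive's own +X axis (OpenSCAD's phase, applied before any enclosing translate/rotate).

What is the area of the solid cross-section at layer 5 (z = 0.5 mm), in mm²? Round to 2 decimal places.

388.83 mm²

At z = 0.5 mm: the cone: at t=0.077 of its height the radius interpolates to r₁+(r₂−r₁)t = 11.385, giving a regular 12-gon of that circumradius (area = (12/2)·11.385²·sin(360°/12) = 388.83 mm²). Overall, the cross-section is a single solid region. Net area = 388.83 mm².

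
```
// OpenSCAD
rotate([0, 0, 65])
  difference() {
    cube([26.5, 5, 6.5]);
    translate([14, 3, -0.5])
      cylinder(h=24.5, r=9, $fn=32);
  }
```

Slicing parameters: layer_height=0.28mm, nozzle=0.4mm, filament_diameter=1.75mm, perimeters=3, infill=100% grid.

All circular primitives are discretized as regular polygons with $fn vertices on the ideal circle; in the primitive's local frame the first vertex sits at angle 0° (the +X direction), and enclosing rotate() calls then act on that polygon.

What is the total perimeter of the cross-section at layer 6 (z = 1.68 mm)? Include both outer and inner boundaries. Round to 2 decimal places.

38.76 mm

At z = 1.68 mm: the cube (footprint 26.5×5) is included at this height (perimeter 63.00 mm); the r=9 cylinder at (14, 3) contributes a regular 32-gon of circumradius 9 (perimeter = 2·32·9.000·sin(180°/32) = 56.46 mm); After the difference (first − rest): starting from the 26.5×5 cube, the r=9 cylinder at (14, 3) partially overlaps it — only the 88.39 mm² overlap (of its 252.84 mm²) is removed, clipping the outline — boundary = 38.76 mm; (whole slice rotated 65° about Z — lengths, areas and connectivity unchanged). Overall, the cross-section has 2 separate islands. Total boundary length (outer) = 38.76 mm.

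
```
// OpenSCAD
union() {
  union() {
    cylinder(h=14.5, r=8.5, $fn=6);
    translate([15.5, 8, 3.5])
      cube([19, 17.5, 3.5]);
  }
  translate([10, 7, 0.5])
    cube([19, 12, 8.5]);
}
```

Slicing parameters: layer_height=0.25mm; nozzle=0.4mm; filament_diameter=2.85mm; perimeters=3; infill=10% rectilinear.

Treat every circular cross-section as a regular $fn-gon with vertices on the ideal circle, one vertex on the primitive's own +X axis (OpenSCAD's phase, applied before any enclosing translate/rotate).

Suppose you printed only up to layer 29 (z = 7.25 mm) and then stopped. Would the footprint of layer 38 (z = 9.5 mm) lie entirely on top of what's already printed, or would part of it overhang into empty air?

Compare the two slices. At z = 7.25: the r=8.5 cylinder contributes a regular 6-gon of circumradius 8.5 (area = (6/2)·8.500²·sin(360°/6) = 187.71 mm²); the cube at (15.5, 8) is absent (z outside [3.5, 7]); Combining (union): only the r=8.5 cylinder is present, so the union is just that shape — area = 187.71 mm²; the cube at (10, 7) (footprint 19×12) is included at this height (area 228.00 mm²); Taking the union: the 2 present regions are separate (no shared area or edge), so areas and boundary lengths simply add and each stays a separate island — area = 415.71 mm². At z = 9.5: the cylinder: section is a regular 6-gon, circumradius r=8.5 (area = (6/2)·8.500²·sin(360°/6) = 187.71 mm²); the cube at (15.5, 8) does not reach this height (z outside [3.5, 7]); Taking the union: only the r=8.5 cylinder is present, so the union is just that shape — area = 187.71 mm²; the cube at (10, 7) is absent (z outside [0.5, 9]); Combining (union): only that combined region is present, so the union is just that shape — area = 187.71 mm². Checking containment: the cross-section at z = 9.5 is a subset of the cross-section at z = 7.25.

entirely on top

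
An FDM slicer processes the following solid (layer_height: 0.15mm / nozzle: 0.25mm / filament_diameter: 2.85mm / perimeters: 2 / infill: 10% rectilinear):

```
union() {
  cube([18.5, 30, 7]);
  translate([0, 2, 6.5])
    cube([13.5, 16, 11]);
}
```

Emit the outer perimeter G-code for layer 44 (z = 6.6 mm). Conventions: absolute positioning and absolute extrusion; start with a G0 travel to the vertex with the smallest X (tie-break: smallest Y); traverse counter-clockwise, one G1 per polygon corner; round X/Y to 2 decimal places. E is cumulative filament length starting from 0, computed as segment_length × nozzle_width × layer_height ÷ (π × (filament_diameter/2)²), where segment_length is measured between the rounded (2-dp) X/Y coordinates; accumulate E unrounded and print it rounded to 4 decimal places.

At z = 6.6 mm: the 18.5×30 cube contributes its full rectangle; the 13.5×16 cube at (0, 2) contributes its full rectangle; Merging all regions: the 13.5×16 cube at (0, 2) lies entirely inside the 18.5×30 cube, so the union is just the 18.5×30 cube — 1 connected region. The outline is a single polygon with 4 vertices. Extrusion per mm of travel: 0.25 × 0.15 / (π × 1.425²) = 0.005878. Accumulating E over each segment gives final E = 0.5702.

G0 X0.00 Y0.00 Z6.60
G1 X18.50 Y0.00 E0.1087
G1 X18.50 Y30.00 E0.2851
G1 X0.00 Y30.00 E0.3938
G1 X0.00 Y0.00 E0.5702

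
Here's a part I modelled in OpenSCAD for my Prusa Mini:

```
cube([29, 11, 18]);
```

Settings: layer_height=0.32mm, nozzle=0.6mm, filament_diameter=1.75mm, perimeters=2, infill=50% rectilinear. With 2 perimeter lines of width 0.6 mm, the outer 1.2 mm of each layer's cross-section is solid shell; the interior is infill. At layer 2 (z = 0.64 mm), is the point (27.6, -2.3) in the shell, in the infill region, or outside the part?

outside

At z = 0.64 mm: the cube (footprint 29×11) is included at this height. Overall, the cross-section is a single solid region. The nearest boundary edge runs (0.00, 0.00)→(29.00, 0.00); distance from the point to it = 2.30 mm. The point is not inside any of the regions above, so it lies outside the cross-section (2.30 mm from the nearest boundary).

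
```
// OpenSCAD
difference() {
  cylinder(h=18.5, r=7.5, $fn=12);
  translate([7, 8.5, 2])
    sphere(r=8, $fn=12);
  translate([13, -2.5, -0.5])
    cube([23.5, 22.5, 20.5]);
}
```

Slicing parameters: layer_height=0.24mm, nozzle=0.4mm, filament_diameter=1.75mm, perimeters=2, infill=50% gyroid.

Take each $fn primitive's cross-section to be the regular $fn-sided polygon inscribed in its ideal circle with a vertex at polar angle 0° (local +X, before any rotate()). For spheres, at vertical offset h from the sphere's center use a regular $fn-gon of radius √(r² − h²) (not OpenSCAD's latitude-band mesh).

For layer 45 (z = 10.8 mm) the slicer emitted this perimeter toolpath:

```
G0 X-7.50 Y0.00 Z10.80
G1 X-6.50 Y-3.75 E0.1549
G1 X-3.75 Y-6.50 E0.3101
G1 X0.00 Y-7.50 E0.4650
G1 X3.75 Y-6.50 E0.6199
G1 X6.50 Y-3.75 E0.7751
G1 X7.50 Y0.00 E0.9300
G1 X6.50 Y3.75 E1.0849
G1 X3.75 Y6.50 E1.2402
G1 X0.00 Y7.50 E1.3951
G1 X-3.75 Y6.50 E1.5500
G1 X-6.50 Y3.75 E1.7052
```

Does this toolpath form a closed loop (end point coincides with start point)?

no

Start point (G0): (-7.50, 0.00). End point (last G1): the path does not return to the start — open.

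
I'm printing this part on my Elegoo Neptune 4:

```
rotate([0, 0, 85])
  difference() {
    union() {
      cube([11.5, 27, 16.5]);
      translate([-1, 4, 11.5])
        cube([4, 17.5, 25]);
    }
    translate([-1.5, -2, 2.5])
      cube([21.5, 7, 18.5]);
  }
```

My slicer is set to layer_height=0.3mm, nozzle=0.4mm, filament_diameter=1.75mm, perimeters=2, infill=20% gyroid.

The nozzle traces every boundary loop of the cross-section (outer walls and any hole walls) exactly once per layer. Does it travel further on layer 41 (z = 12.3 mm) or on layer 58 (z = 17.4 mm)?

Layer 41 (z = 12.3): the 11.5×27 cube contributes its full rectangle (perimeter 77.00 mm); the 4×17.5 cube at (-1, 4) contributes its full rectangle (perimeter 43.00 mm); Combining (union): the regions partially overlap (shared area 52.50 mm²), so the edge portions inside another operand are dropped and the merged outline is re-measured after clipping — boundary = 79.00 mm; the cube at (-1.5, -2) is present — its section is the full 21.5×7 rectangle (perimeter 57.00 mm); Subtracting the remaining from the first: starting from that combined region, the 21.5×7 cube at (-1.5, -2) partially overlaps it — only the 58.50 mm² overlap (of its 150.50 mm²) is removed, clipping the outline — boundary = 69.00 mm; (rotated 85° about Z; rotation is an isometry so areas/perimeters/island counts are preserved). So its perimeter = 69.00 mm. Layer 58 (z = 17.4): the cube does not reach this height (z outside [0, 16.5]); the cube at (-1, 4) (footprint 4×17.5) is included at this height (perimeter 43.00 mm); Taking the union: only the 4×17.5 cube at (-1, 4) is present, so the union is just that shape — boundary = 43.00 mm; the cube at (-1.5, -2) is present — its section is the full 21.5×7 rectangle (perimeter 57.00 mm); Subtracting the remaining from the first: starting from that combined region, the 21.5×7 cube at (-1.5, -2) partially overlaps it — only the 4.00 mm² overlap (of its 150.50 mm²) is removed, clipping the outline — boundary = 41.00 mm; (whole slice rotated 85° about Z — lengths, areas and connectivity unchanged). So its perimeter = 41.00 mm. Layer 41 is larger (69.00 vs 41.00 mm).

layer 41 (z = 12.3 mm)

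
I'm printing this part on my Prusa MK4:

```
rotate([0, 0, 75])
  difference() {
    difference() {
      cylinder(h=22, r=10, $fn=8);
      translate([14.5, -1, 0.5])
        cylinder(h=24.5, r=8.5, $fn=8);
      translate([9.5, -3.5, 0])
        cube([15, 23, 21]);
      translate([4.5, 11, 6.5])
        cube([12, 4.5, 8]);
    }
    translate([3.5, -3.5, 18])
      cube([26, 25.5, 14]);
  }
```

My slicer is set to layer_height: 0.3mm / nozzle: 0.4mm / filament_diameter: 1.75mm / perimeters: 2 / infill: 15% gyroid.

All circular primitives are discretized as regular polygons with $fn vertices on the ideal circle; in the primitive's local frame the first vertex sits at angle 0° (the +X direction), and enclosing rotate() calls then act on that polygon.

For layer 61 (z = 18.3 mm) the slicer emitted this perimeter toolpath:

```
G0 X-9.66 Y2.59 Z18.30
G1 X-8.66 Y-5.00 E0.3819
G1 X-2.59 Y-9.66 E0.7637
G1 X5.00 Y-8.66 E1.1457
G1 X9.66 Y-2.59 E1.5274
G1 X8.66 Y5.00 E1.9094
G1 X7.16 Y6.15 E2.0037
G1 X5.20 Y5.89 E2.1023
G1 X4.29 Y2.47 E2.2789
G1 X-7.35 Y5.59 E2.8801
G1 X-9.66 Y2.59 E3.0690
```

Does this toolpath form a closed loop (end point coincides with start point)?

Start point (G0): (-9.66, 2.59). End point (last G1): the path returns to the start — closed.

yes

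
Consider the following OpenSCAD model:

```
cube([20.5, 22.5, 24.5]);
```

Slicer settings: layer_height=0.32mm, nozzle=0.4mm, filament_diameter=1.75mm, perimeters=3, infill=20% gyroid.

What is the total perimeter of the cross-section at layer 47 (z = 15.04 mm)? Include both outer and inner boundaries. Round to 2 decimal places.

At z = 15.04 mm: the cube (footprint 20.5×22.5) is included at this height (perimeter 86.00 mm). Overall, the cross-section is a single solid region. Total boundary length (outer) = 86.00 mm.

86.00 mm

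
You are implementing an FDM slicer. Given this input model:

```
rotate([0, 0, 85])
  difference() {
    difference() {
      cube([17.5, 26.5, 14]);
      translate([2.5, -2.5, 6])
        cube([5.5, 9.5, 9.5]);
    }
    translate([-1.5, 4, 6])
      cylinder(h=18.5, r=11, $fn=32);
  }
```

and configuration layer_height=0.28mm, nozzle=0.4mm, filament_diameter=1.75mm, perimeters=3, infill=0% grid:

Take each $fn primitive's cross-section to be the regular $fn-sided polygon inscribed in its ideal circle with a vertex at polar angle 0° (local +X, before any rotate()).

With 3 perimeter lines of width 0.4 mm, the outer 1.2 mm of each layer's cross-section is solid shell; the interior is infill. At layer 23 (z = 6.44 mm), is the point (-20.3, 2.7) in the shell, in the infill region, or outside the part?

At z = 6.44 mm: the 17.5×26.5 cube contributes its full rectangle; the cube at (2.5, -2.5) is present — its section is the full 5.5×9.5 rectangle; After the difference (first − rest): starting from the 17.5×26.5 cube, the 5.5×9.5 cube at (2.5, -2.5) partially overlaps it — only the 38.50 mm² overlap (of its 52.25 mm²) is removed, clipping the outline — 1 connected region; the r=11 cylinder at (-1.5, 4) gives a regular 32-gon of circumradius 11 (constant along its height); Taking the first minus the rest: starting from that combined region, the r=11 cylinder at (-1.5, 4) partially overlaps it — only the 76.39 mm² overlap (of its 377.69 mm²) is removed, clipping the outline — 1 connected region; (whole slice rotated 85° about Z — lengths, areas and connectivity unchanged). Overall, the cross-section is a single solid region. Undo the 85° rotation: the query point maps to (0.920, 20.458) in the un-rotated model frame. The nearest boundary edge runs (0.00, 14.85)→(0.00, 26.50); distance from the point to it = 0.92 mm. The point is inside the cross-section, 0.92 mm from the nearest boundary — within the 1.2 mm shell band (3 × 0.4).

shell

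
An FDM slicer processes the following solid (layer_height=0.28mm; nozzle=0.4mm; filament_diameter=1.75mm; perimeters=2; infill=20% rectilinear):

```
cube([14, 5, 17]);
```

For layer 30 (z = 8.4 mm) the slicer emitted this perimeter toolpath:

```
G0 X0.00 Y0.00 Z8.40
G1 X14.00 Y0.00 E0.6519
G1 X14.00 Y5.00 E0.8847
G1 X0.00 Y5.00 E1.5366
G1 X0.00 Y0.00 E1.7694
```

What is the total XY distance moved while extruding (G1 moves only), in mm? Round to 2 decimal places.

38.00 mm

Sum the Euclidean lengths of each G1 segment: total = 38.00 mm.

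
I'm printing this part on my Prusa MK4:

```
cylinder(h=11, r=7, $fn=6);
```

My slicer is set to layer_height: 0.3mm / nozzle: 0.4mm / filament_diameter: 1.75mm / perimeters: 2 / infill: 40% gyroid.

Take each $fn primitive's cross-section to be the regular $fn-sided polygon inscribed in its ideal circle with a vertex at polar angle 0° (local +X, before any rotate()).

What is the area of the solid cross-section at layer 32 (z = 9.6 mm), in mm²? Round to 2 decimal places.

At z = 9.6 mm: the r=7 cylinder contributes a regular 6-gon of circumradius 7 (area = (6/2)·7.000²·sin(360°/6) = 127.31 mm²). Overall, the cross-section is a single solid region. Net area = 127.31 mm².

127.31 mm²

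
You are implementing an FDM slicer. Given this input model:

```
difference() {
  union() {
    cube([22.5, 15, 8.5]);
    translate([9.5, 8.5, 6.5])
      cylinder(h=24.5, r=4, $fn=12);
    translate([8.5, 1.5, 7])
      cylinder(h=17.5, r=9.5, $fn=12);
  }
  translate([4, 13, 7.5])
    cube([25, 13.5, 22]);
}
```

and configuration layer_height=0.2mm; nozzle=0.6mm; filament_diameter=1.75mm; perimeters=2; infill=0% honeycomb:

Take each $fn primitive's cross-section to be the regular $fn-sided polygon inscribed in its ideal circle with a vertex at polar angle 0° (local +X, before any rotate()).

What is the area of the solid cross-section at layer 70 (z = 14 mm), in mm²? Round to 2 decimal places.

279.91 mm²

At z = 14 mm: the cube does not reach this height (z outside [0, 8.5]); the r=4 cylinder at (9.5, 8.5) contributes a regular 12-gon of circumradius 4 (area = (12/2)·4.000²·sin(360°/12) = 48.00 mm²); the r=9.5 cylinder at (8.5, 1.5) gives a regular 12-gon of circumradius 9.5 (constant along its height) (area = (12/2)·9.500²·sin(360°/12) = 270.75 mm²); Merging all regions: the regions partially overlap — summed areas 318.75 mm² minus the doubly-counted overlap 38.84 mm² gives 279.91 mm² — area = 279.91 mm²; the cube at (4, 13) (footprint 25×13.5) is included at this height (area 337.50 mm²); Taking the first minus the rest: starting from the result so far (279.91 mm²), the 25×13.5 cube at (4, 13) misses the remaining region (no effect) — area = 279.91 mm². Overall, the cross-section is a single solid region. Net area = 279.91 mm².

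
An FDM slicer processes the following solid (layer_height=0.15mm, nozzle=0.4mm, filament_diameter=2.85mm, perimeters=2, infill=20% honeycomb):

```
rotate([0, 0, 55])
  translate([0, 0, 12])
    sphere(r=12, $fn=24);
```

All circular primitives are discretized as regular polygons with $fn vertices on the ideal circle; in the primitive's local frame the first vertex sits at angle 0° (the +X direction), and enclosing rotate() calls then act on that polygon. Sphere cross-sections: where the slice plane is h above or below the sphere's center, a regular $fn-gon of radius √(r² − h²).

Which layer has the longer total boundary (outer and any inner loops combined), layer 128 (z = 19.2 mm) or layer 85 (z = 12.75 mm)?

Layer 128 (z = 19.2): the r=12 sphere slices to a regular 24-gon of circumradius 9.600 (√(r²−h²) with h=7.2 from center) (perimeter = 2·24·9.600·sin(180°/24) = 60.15 mm); (whole slice rotated 55° about Z — lengths, areas and connectivity unchanged). So its perimeter = 60.15 mm. Layer 85 (z = 12.75): the r=12 sphere slices to a regular 24-gon of circumradius 11.977 (√(r²−h²) with h=0.75 from center) (perimeter = 2·24·11.977·sin(180°/24) = 75.04 mm); (rotated 55° about Z; rotation is an isometry so areas/perimeters/island counts are preserved). So its perimeter = 75.04 mm. Layer 85 is larger (75.04 vs 60.15 mm).

layer 85 (z = 12.75 mm)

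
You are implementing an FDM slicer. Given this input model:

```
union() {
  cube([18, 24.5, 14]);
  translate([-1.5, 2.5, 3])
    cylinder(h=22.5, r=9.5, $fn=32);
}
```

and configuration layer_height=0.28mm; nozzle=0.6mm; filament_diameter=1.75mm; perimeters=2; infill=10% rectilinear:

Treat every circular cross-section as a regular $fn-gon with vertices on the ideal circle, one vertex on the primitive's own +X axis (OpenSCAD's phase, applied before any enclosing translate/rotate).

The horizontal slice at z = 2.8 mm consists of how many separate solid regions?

1

At z = 2.8 mm: the 18×24.5 cube contributes its full rectangle; the cylinder at (-1.5, 2.5) is not intersected at this z (z outside [3, 25.5]); Combining (union): only the 18×24.5 cube is present, so the union is just that shape — 1 connected region. The result has 1 disconnected region.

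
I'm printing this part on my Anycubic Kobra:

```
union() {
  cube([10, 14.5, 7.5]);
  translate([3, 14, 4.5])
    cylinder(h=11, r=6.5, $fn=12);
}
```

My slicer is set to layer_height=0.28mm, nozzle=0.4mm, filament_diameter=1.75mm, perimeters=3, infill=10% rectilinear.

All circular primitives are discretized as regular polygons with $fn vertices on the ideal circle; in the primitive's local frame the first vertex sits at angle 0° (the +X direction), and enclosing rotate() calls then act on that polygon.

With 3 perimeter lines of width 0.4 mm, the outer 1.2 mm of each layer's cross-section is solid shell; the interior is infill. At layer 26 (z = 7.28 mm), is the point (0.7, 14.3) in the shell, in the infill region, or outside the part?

At z = 7.28 mm: the cube (footprint 10×14.5) is included at this height; the r=6.5 cylinder at (3, 14) gives a regular 12-gon of circumradius 6.5 (constant along its height); Combining (union): the regions partially overlap (shared area 54.70 mm²), so overlapping operands fuse into one piece — 1 connected region. Overall, the cross-section is a single solid region. The nearest boundary edge runs (-3.50, 14.00)→(-2.63, 17.25); distance from the point to it = 3.98 mm. The point is inside the cross-section and 3.98 mm from the nearest boundary — more than the 1.2 mm shell width (3 × 0.4), so it's in the infill interior.

infill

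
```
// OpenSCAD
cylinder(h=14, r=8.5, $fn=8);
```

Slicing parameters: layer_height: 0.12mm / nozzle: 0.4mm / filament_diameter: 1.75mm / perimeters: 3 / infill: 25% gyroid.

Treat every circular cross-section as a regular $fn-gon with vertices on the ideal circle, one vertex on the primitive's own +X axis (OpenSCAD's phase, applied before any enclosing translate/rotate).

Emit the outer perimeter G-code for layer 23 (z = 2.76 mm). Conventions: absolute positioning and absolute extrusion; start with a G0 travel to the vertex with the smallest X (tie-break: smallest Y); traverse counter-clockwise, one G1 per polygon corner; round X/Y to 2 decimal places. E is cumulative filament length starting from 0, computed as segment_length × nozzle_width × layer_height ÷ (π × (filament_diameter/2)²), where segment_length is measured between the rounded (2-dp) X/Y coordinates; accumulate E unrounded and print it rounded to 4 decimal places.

At z = 2.76 mm: the cylinder: section is a regular 8-gon, circumradius r=8.5. The outline is a single polygon with 8 vertices. Extrusion per mm of travel: 0.4 × 0.12 / (π × 0.875²) = 0.019956. Accumulating E over each segment gives final E = 1.0386.

G0 X-8.50 Y0.00 Z2.76
G1 X-6.01 Y-6.01 E0.1298
G1 X0.00 Y-8.50 E0.2596
G1 X6.01 Y-6.01 E0.3895
G1 X8.50 Y0.00 E0.5193
G1 X6.01 Y6.01 E0.6491
G1 X0.00 Y8.50 E0.7789
G1 X-6.01 Y6.01 E0.9088
G1 X-8.50 Y0.00 E1.0386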